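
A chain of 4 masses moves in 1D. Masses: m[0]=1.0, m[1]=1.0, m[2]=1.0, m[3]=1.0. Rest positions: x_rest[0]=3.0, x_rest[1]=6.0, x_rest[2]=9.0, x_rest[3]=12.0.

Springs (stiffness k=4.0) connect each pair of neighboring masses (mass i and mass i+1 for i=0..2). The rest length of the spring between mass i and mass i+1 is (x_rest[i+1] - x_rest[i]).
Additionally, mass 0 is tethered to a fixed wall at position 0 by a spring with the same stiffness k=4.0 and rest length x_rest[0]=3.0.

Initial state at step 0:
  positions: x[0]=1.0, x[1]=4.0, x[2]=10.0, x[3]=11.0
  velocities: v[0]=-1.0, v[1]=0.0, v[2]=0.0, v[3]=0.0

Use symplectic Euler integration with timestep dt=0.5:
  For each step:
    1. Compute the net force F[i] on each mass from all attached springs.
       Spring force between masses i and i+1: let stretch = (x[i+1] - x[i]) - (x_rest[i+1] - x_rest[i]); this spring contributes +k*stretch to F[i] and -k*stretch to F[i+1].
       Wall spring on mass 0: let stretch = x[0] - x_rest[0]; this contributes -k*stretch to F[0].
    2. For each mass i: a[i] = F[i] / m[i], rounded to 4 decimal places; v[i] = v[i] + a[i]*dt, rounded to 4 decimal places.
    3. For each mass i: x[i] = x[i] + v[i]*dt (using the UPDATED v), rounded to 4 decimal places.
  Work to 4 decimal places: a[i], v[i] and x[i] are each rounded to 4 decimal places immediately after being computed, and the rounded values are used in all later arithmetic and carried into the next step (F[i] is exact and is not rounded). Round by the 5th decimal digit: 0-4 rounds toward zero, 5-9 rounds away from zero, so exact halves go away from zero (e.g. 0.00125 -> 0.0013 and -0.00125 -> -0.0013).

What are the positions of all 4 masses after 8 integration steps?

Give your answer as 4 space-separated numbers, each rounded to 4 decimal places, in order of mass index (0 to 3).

Step 0: x=[1.0000 4.0000 10.0000 11.0000] v=[-1.0000 0.0000 0.0000 0.0000]
Step 1: x=[2.5000 7.0000 5.0000 13.0000] v=[3.0000 6.0000 -10.0000 4.0000]
Step 2: x=[6.0000 3.5000 10.0000 10.0000] v=[7.0000 -7.0000 10.0000 -6.0000]
Step 3: x=[1.0000 9.0000 8.5000 10.0000] v=[-10.0000 11.0000 -3.0000 0.0000]
Step 4: x=[3.0000 6.0000 9.0000 11.5000] v=[4.0000 -6.0000 1.0000 3.0000]
Step 5: x=[5.0000 3.0000 9.0000 13.5000] v=[4.0000 -6.0000 0.0000 4.0000]
Step 6: x=[0.0000 8.0000 7.5000 14.0000] v=[-10.0000 10.0000 -3.0000 1.0000]
Step 7: x=[3.0000 4.5000 13.0000 11.0000] v=[6.0000 -7.0000 11.0000 -6.0000]
Step 8: x=[4.5000 8.0000 8.0000 13.0000] v=[3.0000 7.0000 -10.0000 4.0000]

Answer: 4.5000 8.0000 8.0000 13.0000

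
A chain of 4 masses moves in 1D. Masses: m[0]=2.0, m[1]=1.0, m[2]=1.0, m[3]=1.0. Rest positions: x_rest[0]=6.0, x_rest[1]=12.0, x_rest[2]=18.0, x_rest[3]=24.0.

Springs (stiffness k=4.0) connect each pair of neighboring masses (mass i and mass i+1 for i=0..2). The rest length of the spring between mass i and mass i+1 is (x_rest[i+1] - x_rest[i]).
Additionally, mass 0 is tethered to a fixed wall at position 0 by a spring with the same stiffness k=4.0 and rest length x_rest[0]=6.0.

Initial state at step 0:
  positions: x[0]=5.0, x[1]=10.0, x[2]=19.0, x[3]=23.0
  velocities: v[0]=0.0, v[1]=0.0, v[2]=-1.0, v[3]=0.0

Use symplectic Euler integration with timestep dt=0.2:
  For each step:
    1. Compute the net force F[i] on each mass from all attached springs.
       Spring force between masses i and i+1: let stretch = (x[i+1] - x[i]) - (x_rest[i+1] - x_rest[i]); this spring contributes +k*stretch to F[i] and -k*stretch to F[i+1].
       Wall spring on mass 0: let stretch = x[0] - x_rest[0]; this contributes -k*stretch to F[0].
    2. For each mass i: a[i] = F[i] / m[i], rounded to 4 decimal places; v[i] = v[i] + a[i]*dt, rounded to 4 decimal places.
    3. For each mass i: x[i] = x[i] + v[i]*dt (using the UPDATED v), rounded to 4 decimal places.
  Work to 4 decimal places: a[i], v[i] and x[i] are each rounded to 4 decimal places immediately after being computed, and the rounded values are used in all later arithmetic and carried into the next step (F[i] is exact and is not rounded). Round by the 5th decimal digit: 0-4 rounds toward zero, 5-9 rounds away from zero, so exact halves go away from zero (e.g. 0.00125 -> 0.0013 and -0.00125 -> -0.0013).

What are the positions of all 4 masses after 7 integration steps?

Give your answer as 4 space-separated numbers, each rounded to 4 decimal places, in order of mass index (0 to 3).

Answer: 6.6484 10.5632 18.2371 22.0260

Derivation:
Step 0: x=[5.0000 10.0000 19.0000 23.0000] v=[0.0000 0.0000 -1.0000 0.0000]
Step 1: x=[5.0000 10.6400 18.0000 23.3200] v=[0.0000 3.2000 -5.0000 1.6000]
Step 2: x=[5.0512 11.5552 16.6736 23.7488] v=[0.2560 4.5760 -6.6320 2.1440]
Step 3: x=[5.2186 12.2487 15.6603 24.0056] v=[0.8371 3.4675 -5.0666 1.2838]
Step 4: x=[5.5309 12.3632 15.4364 23.8871] v=[1.5617 0.5727 -1.1196 -0.5924]
Step 5: x=[5.9474 11.8763 16.0729 23.3765] v=[2.0823 -2.4346 3.1824 -2.5530]
Step 6: x=[6.3624 11.1122 17.2065 22.6573] v=[2.0749 -3.8204 5.6680 -3.5959]
Step 7: x=[6.6484 10.5632 18.2371 22.0260] v=[1.4299 -2.7448 5.1532 -3.1565]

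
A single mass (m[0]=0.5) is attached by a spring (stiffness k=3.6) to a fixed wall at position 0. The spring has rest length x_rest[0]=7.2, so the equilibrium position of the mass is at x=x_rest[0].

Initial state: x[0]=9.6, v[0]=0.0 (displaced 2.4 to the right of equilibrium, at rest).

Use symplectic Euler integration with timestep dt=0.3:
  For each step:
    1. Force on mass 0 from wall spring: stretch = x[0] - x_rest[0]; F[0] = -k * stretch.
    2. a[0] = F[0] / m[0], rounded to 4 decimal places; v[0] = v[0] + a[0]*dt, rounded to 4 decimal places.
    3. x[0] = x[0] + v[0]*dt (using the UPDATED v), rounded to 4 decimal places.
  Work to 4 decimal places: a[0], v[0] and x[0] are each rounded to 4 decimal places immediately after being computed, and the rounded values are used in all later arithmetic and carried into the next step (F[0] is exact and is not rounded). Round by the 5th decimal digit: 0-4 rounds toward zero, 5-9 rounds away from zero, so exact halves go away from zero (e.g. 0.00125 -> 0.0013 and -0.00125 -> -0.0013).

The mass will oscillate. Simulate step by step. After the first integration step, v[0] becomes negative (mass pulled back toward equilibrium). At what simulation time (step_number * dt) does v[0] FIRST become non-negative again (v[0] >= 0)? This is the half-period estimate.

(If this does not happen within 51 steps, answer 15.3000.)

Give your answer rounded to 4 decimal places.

Step 0: x=[9.6000] v=[0.0000]
Step 1: x=[8.0448] v=[-5.1840]
Step 2: x=[5.9422] v=[-7.0088]
Step 3: x=[4.6546] v=[-4.2919]
Step 4: x=[5.0165] v=[1.2062]
First v>=0 after going negative at step 4, time=1.2000

Answer: 1.2000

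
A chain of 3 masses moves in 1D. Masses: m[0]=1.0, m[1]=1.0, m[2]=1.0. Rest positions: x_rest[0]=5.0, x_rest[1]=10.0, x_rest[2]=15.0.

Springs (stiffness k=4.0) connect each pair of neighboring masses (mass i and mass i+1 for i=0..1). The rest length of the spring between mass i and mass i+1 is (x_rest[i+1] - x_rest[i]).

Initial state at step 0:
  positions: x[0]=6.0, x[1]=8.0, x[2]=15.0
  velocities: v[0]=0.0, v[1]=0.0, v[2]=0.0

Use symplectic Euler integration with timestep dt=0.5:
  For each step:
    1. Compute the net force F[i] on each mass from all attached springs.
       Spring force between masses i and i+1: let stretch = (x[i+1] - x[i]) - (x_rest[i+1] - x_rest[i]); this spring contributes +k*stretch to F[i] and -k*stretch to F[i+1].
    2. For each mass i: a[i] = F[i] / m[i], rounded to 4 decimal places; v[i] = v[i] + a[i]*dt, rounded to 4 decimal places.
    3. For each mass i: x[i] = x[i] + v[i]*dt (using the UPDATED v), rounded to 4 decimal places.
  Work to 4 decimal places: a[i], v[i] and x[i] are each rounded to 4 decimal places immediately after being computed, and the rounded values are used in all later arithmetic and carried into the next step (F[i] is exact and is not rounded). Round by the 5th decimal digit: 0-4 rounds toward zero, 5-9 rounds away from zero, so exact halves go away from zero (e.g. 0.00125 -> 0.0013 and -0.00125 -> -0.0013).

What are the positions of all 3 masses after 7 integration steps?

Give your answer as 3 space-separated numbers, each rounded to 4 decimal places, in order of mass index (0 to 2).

Step 0: x=[6.0000 8.0000 15.0000] v=[0.0000 0.0000 0.0000]
Step 1: x=[3.0000 13.0000 13.0000] v=[-6.0000 10.0000 -4.0000]
Step 2: x=[5.0000 8.0000 16.0000] v=[4.0000 -10.0000 6.0000]
Step 3: x=[5.0000 8.0000 16.0000] v=[0.0000 0.0000 0.0000]
Step 4: x=[3.0000 13.0000 13.0000] v=[-4.0000 10.0000 -6.0000]
Step 5: x=[6.0000 8.0000 15.0000] v=[6.0000 -10.0000 4.0000]
Step 6: x=[6.0000 8.0000 15.0000] v=[0.0000 0.0000 0.0000]
Step 7: x=[3.0000 13.0000 13.0000] v=[-6.0000 10.0000 -4.0000]

Answer: 3.0000 13.0000 13.0000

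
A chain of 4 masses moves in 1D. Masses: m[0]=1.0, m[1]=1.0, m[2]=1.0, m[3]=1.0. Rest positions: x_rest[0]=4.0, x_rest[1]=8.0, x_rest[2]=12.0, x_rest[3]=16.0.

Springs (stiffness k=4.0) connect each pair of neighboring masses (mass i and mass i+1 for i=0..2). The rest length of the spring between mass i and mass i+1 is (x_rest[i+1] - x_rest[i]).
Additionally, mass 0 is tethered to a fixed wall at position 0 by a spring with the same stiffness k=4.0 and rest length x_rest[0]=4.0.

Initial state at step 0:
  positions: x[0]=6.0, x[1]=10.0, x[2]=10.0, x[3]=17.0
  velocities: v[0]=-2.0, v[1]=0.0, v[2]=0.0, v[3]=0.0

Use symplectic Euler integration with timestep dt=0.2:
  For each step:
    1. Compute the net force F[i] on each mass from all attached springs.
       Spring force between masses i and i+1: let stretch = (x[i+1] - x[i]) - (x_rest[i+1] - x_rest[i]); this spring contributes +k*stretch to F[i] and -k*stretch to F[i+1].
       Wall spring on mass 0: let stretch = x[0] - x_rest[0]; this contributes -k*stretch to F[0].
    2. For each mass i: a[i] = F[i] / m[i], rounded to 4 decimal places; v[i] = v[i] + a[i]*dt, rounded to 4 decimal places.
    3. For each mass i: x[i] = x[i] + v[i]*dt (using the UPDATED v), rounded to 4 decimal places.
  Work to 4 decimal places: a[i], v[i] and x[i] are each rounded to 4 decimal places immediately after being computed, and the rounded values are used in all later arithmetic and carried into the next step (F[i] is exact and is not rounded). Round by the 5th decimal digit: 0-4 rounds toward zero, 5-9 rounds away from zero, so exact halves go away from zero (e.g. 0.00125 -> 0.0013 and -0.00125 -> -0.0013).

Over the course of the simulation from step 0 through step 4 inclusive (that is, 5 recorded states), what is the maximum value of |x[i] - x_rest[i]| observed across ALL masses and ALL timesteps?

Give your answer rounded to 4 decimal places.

Step 0: x=[6.0000 10.0000 10.0000 17.0000] v=[-2.0000 0.0000 0.0000 0.0000]
Step 1: x=[5.2800 9.3600 11.1200 16.5200] v=[-3.6000 -3.2000 5.6000 -2.4000]
Step 2: x=[4.3680 8.3488 12.8224 15.8160] v=[-4.5600 -5.0560 8.5120 -3.5200]
Step 3: x=[3.3940 7.4164 14.2880 15.2730] v=[-4.8698 -4.6618 7.3280 -2.7149]
Step 4: x=[2.5206 6.9399 14.8117 15.2124] v=[-4.3671 -2.3824 2.6187 -0.3029]
Max displacement = 2.8117

Answer: 2.8117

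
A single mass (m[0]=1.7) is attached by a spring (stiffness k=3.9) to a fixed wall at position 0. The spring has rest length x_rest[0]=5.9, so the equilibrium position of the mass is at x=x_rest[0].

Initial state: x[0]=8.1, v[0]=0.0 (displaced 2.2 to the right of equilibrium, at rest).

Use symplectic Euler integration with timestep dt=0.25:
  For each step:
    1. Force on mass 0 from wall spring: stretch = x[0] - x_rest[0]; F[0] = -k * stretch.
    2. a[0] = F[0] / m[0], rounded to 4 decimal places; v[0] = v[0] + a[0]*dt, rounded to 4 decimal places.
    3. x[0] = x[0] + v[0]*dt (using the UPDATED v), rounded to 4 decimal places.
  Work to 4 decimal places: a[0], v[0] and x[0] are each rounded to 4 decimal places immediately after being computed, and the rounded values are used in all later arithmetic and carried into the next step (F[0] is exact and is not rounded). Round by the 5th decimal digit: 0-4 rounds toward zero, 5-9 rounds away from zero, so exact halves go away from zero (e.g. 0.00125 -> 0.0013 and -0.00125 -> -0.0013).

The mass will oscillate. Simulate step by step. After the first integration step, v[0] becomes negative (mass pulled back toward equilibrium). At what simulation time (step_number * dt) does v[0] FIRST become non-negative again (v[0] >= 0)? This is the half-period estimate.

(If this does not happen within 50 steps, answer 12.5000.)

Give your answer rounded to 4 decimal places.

Answer: 2.2500

Derivation:
Step 0: x=[8.1000] v=[0.0000]
Step 1: x=[7.7846] v=[-1.2618]
Step 2: x=[7.1989] v=[-2.3427]
Step 3: x=[6.4270] v=[-3.0877]
Step 4: x=[5.5795] v=[-3.3900]
Step 5: x=[4.7780] v=[-3.2062]
Step 6: x=[4.1373] v=[-2.5627]
Step 7: x=[3.7494] v=[-1.5518]
Step 8: x=[3.6698] v=[-0.3184]
Step 9: x=[3.9100] v=[0.9607]
First v>=0 after going negative at step 9, time=2.2500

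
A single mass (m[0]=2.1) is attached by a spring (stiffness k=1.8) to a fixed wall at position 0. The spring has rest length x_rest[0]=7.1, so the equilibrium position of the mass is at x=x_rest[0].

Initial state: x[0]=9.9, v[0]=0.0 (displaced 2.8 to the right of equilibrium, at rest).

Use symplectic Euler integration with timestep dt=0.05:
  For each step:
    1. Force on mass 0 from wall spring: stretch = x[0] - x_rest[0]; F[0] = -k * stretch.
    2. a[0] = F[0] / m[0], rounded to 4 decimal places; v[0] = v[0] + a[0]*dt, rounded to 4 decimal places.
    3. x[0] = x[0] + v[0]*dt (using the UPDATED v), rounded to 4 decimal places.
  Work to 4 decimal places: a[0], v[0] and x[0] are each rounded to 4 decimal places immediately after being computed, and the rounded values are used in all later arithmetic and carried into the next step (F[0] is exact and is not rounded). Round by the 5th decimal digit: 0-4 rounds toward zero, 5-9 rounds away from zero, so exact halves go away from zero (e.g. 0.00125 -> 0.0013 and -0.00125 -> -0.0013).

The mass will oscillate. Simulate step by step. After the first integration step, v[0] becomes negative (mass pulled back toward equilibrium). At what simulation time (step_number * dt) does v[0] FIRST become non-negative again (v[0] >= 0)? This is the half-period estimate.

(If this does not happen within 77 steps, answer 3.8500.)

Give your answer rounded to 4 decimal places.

Answer: 3.4000

Derivation:
Step 0: x=[9.9000] v=[0.0000]
Step 1: x=[9.8940] v=[-0.1200]
Step 2: x=[9.8820] v=[-0.2397]
Step 3: x=[9.8641] v=[-0.3589]
Step 4: x=[9.8402] v=[-0.4774]
Step 5: x=[9.8105] v=[-0.5948]
Step 6: x=[9.7750] v=[-0.7110]
Step 7: x=[9.7337] v=[-0.8256]
Step 8: x=[9.6868] v=[-0.9385]
Step 9: x=[9.6343] v=[-1.0494]
Step 10: x=[9.5764] v=[-1.1580]
Step 11: x=[9.5132] v=[-1.2641]
Step 12: x=[9.4448] v=[-1.3675]
Step 13: x=[9.3714] v=[-1.4680]
Step 14: x=[9.2931] v=[-1.5653]
Step 15: x=[9.2101] v=[-1.6593]
Step 16: x=[9.1226] v=[-1.7497]
Step 17: x=[9.0308] v=[-1.8364]
Step 18: x=[8.9348] v=[-1.9192]
Step 19: x=[8.8349] v=[-1.9978]
Step 20: x=[8.7313] v=[-2.0722]
Step 21: x=[8.6242] v=[-2.1421]
Step 22: x=[8.5138] v=[-2.2074]
Step 23: x=[8.4004] v=[-2.2680]
Step 24: x=[8.2842] v=[-2.3237]
Step 25: x=[8.1655] v=[-2.3745]
Step 26: x=[8.0445] v=[-2.4202]
Step 27: x=[7.9215] v=[-2.4607]
Step 28: x=[7.7967] v=[-2.4959]
Step 29: x=[7.6704] v=[-2.5258]
Step 30: x=[7.5429] v=[-2.5502]
Step 31: x=[7.4144] v=[-2.5692]
Step 32: x=[7.2853] v=[-2.5827]
Step 33: x=[7.1558] v=[-2.5906]
Step 34: x=[7.0262] v=[-2.5930]
Step 35: x=[6.8967] v=[-2.5898]
Step 36: x=[6.7676] v=[-2.5811]
Step 37: x=[6.6393] v=[-2.5669]
Step 38: x=[6.5119] v=[-2.5472]
Step 39: x=[6.3858] v=[-2.5220]
Step 40: x=[6.2612] v=[-2.4914]
Step 41: x=[6.1384] v=[-2.4555]
Step 42: x=[6.0177] v=[-2.4143]
Step 43: x=[5.8993] v=[-2.3679]
Step 44: x=[5.7835] v=[-2.3164]
Step 45: x=[5.6705] v=[-2.2600]
Step 46: x=[5.5606] v=[-2.1987]
Step 47: x=[5.4540] v=[-2.1327]
Step 48: x=[5.3509] v=[-2.0622]
Step 49: x=[5.2515] v=[-1.9872]
Step 50: x=[5.1561] v=[-1.9080]
Step 51: x=[5.0649] v=[-1.8247]
Step 52: x=[4.9780] v=[-1.7375]
Step 53: x=[4.8957] v=[-1.6466]
Step 54: x=[4.8181] v=[-1.5521]
Step 55: x=[4.7454] v=[-1.4543]
Step 56: x=[4.6777] v=[-1.3534]
Step 57: x=[4.6152] v=[-1.2496]
Step 58: x=[4.5580] v=[-1.1431]
Step 59: x=[4.5063] v=[-1.0342]
Step 60: x=[4.4602] v=[-0.9230]
Step 61: x=[4.4197] v=[-0.8099]
Step 62: x=[4.3850] v=[-0.6950]
Step 63: x=[4.3561] v=[-0.5786]
Step 64: x=[4.3331] v=[-0.4610]
Step 65: x=[4.3160] v=[-0.3424]
Step 66: x=[4.3048] v=[-0.2231]
Step 67: x=[4.2996] v=[-0.1033]
Step 68: x=[4.3004] v=[0.0167]
First v>=0 after going negative at step 68, time=3.4000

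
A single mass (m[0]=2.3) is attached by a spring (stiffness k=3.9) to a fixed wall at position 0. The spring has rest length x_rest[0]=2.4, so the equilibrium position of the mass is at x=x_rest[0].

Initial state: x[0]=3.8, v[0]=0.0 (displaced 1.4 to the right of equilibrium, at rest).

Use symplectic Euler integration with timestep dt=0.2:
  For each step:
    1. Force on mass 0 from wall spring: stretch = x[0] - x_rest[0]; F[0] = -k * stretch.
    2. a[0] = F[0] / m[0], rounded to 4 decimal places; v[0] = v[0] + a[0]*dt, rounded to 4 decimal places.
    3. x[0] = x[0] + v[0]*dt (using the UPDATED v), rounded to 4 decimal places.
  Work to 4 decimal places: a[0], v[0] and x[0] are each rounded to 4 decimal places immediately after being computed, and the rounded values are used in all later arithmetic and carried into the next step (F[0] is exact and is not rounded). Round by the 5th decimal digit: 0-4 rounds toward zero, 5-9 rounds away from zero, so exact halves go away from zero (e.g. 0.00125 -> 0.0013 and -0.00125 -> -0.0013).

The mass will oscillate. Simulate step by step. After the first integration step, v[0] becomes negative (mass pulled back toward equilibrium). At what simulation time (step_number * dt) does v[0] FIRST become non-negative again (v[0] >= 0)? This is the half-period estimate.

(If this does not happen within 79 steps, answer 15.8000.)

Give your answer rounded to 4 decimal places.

Step 0: x=[3.8000] v=[0.0000]
Step 1: x=[3.7050] v=[-0.4748]
Step 2: x=[3.5215] v=[-0.9174]
Step 3: x=[3.2620] v=[-1.2977]
Step 4: x=[2.9440] v=[-1.5900]
Step 5: x=[2.5891] v=[-1.7745]
Step 6: x=[2.2214] v=[-1.8386]
Step 7: x=[1.8658] v=[-1.7780]
Step 8: x=[1.5464] v=[-1.5968]
Step 9: x=[1.2849] v=[-1.3073]
Step 10: x=[1.0991] v=[-0.9291]
Step 11: x=[1.0015] v=[-0.4879]
Step 12: x=[0.9988] v=[-0.0136]
Step 13: x=[1.0911] v=[0.4616]
First v>=0 after going negative at step 13, time=2.6000

Answer: 2.6000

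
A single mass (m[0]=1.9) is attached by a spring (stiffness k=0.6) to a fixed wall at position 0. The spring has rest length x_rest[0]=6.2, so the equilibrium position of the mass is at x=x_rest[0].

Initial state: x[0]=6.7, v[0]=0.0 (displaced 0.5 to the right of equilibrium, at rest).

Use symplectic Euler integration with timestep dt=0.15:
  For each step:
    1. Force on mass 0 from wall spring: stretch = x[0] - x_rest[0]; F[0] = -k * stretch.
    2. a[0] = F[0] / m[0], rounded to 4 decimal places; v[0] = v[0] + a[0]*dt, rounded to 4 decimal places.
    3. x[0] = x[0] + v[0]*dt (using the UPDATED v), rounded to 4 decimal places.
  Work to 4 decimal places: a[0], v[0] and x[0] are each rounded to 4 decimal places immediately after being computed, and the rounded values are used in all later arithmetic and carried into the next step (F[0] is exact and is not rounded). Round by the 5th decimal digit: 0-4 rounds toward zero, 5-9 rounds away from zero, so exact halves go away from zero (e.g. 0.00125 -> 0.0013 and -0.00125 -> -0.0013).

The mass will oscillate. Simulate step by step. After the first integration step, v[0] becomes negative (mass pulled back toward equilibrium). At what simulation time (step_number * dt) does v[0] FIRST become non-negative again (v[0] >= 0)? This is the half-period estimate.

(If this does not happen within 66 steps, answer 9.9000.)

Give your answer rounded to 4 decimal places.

Answer: 5.7000

Derivation:
Step 0: x=[6.7000] v=[0.0000]
Step 1: x=[6.6964] v=[-0.0237]
Step 2: x=[6.6893] v=[-0.0472]
Step 3: x=[6.6787] v=[-0.0704]
Step 4: x=[6.6647] v=[-0.0931]
Step 5: x=[6.6474] v=[-0.1151]
Step 6: x=[6.6270] v=[-0.1363]
Step 7: x=[6.6035] v=[-0.1565]
Step 8: x=[6.5772] v=[-0.1756]
Step 9: x=[6.5482] v=[-0.1935]
Step 10: x=[6.5167] v=[-0.2100]
Step 11: x=[6.4830] v=[-0.2250]
Step 12: x=[6.4472] v=[-0.2384]
Step 13: x=[6.4097] v=[-0.2501]
Step 14: x=[6.3707] v=[-0.2600]
Step 15: x=[6.3305] v=[-0.2681]
Step 16: x=[6.2894] v=[-0.2743]
Step 17: x=[6.2476] v=[-0.2785]
Step 18: x=[6.2055] v=[-0.2808]
Step 19: x=[6.1633] v=[-0.2811]
Step 20: x=[6.1214] v=[-0.2794]
Step 21: x=[6.0800] v=[-0.2757]
Step 22: x=[6.0395] v=[-0.2700]
Step 23: x=[6.0001] v=[-0.2624]
Step 24: x=[5.9622] v=[-0.2529]
Step 25: x=[5.9260] v=[-0.2416]
Step 26: x=[5.8917] v=[-0.2286]
Step 27: x=[5.8596] v=[-0.2140]
Step 28: x=[5.8299] v=[-0.1979]
Step 29: x=[5.8028] v=[-0.1804]
Step 30: x=[5.7786] v=[-0.1616]
Step 31: x=[5.7574] v=[-0.1416]
Step 32: x=[5.7393] v=[-0.1206]
Step 33: x=[5.7245] v=[-0.0988]
Step 34: x=[5.7131] v=[-0.0763]
Step 35: x=[5.7051] v=[-0.0532]
Step 36: x=[5.7006] v=[-0.0298]
Step 37: x=[5.6997] v=[-0.0061]
Step 38: x=[5.7023] v=[0.0176]
First v>=0 after going negative at step 38, time=5.7000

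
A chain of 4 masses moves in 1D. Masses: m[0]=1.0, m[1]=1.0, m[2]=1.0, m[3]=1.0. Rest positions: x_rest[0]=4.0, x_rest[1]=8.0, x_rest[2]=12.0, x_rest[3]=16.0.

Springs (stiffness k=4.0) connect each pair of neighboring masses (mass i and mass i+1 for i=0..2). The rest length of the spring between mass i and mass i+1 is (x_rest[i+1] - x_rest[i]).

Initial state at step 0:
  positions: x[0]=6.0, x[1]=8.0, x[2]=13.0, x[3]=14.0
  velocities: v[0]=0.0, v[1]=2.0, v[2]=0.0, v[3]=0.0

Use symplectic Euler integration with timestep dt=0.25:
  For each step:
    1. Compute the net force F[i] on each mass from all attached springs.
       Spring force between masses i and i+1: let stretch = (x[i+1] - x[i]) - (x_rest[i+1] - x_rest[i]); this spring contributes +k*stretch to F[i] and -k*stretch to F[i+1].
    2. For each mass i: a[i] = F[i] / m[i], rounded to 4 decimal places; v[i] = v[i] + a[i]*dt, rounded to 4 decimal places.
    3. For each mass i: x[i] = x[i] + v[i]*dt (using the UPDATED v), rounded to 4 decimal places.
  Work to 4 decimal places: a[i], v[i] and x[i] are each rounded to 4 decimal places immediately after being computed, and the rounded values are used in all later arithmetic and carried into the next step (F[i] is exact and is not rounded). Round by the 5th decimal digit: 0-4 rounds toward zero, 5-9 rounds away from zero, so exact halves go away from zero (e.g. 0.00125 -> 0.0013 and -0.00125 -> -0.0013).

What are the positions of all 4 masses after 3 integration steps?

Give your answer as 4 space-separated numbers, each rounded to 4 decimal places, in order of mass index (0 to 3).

Step 0: x=[6.0000 8.0000 13.0000 14.0000] v=[0.0000 2.0000 0.0000 0.0000]
Step 1: x=[5.5000 9.2500 12.0000 14.7500] v=[-2.0000 5.0000 -4.0000 3.0000]
Step 2: x=[4.9375 10.2500 11.0000 15.8125] v=[-2.2500 4.0000 -4.0000 4.2500]
Step 3: x=[4.7031 10.1094 11.0156 16.6719] v=[-0.9375 -0.5625 0.0625 3.4375]

Answer: 4.7031 10.1094 11.0156 16.6719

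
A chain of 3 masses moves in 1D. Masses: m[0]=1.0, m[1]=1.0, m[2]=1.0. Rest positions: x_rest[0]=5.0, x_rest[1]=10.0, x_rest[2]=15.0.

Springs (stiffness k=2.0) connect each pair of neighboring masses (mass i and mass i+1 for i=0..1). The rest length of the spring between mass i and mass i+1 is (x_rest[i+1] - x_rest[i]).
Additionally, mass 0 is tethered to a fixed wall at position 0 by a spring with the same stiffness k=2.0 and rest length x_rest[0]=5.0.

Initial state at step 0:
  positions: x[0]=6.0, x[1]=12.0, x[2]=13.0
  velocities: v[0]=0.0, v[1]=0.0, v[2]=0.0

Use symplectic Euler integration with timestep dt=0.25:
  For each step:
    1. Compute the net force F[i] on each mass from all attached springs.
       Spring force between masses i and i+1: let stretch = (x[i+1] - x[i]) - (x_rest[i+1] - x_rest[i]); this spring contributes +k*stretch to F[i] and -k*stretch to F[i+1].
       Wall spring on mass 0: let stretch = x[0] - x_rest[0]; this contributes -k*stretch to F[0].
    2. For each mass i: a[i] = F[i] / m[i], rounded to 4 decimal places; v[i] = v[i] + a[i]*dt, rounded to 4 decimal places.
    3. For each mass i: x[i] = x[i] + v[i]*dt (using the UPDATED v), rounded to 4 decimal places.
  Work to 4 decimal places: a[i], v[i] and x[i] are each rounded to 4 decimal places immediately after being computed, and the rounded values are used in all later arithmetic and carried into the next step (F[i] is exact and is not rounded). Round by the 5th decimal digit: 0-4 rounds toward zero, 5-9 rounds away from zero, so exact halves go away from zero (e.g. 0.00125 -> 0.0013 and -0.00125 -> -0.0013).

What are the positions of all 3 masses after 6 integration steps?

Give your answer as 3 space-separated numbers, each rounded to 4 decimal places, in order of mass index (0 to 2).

Answer: 3.5804 8.6012 16.7791

Derivation:
Step 0: x=[6.0000 12.0000 13.0000] v=[0.0000 0.0000 0.0000]
Step 1: x=[6.0000 11.3750 13.5000] v=[0.0000 -2.5000 2.0000]
Step 2: x=[5.9219 10.3438 14.3594] v=[-0.3125 -4.1250 3.4375]
Step 3: x=[5.6563 9.2618 15.3418] v=[-1.0625 -4.3282 3.9297]
Step 4: x=[5.1343 8.4891 16.1892] v=[-2.0879 -3.0910 3.3897]
Step 5: x=[4.3899 8.2595 16.6991] v=[-2.9777 -0.9184 2.0397]
Step 6: x=[3.5804 8.6012 16.7791] v=[-3.2379 1.3666 0.3199]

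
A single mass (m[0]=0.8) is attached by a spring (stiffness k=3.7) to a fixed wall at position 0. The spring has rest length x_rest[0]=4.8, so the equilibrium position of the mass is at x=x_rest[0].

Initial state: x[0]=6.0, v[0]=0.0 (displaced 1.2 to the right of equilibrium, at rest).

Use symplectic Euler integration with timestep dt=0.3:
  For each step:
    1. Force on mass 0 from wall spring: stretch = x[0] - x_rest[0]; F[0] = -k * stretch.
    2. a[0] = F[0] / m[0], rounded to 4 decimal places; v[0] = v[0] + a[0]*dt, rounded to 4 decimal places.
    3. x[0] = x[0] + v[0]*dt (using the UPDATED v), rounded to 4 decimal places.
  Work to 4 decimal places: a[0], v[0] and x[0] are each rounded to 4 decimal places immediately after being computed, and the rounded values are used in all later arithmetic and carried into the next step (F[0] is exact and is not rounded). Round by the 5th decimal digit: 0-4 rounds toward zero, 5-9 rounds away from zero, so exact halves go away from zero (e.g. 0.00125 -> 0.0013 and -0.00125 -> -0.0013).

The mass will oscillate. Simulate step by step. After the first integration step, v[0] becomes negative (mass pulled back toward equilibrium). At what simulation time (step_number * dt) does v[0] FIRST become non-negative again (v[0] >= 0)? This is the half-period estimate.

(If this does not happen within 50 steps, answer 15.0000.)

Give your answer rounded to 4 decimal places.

Answer: 1.5000

Derivation:
Step 0: x=[6.0000] v=[0.0000]
Step 1: x=[5.5005] v=[-1.6650]
Step 2: x=[4.7094] v=[-2.6369]
Step 3: x=[3.9560] v=[-2.5112]
Step 4: x=[3.5539] v=[-1.3402]
Step 5: x=[3.6705] v=[0.3888]
First v>=0 after going negative at step 5, time=1.5000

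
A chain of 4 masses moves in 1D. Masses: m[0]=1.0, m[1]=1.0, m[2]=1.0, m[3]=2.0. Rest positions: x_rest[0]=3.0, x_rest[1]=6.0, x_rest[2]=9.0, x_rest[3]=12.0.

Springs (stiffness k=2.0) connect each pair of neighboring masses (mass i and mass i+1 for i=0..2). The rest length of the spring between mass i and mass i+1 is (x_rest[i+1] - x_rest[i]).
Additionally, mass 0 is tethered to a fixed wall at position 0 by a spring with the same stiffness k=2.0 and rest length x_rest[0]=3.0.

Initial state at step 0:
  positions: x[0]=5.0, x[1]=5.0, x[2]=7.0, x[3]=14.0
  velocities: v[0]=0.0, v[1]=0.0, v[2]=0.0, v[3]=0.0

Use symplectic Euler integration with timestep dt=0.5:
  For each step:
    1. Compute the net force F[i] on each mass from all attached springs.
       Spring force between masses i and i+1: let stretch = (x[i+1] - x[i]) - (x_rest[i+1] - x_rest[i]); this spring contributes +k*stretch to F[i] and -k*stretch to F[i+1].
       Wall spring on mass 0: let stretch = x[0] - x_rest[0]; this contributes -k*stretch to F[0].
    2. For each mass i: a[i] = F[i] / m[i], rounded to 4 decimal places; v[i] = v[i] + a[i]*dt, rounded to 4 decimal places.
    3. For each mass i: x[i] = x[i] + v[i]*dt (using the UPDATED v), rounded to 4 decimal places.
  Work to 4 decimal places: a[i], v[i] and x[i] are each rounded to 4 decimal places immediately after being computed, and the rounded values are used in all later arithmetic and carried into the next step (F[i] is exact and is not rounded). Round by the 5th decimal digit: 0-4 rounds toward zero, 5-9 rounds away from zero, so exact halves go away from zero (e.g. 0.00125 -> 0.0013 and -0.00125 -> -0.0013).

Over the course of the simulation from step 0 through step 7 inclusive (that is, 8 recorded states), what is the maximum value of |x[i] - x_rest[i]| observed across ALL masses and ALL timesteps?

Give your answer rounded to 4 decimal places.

Answer: 3.6094

Derivation:
Step 0: x=[5.0000 5.0000 7.0000 14.0000] v=[0.0000 0.0000 0.0000 0.0000]
Step 1: x=[2.5000 6.0000 9.5000 13.0000] v=[-5.0000 2.0000 5.0000 -2.0000]
Step 2: x=[0.5000 7.0000 12.0000 11.8750] v=[-4.0000 2.0000 5.0000 -2.2500]
Step 3: x=[1.5000 7.2500 11.9375 11.5313] v=[2.0000 0.5000 -0.1250 -0.6875]
Step 4: x=[4.6250 6.9688 9.3282 12.0391] v=[6.2500 -0.5625 -5.2187 1.0156]
Step 5: x=[6.6094 6.6954 6.8946 12.6192] v=[3.9688 -0.5469 -4.8672 1.1602]
Step 6: x=[5.3321 6.4786 7.2237 12.5182] v=[-2.5546 -0.4337 0.6582 -0.2021]
Step 7: x=[1.9620 6.0611 9.8275 11.8435] v=[-6.7402 -0.8351 5.2076 -1.3494]
Max displacement = 3.6094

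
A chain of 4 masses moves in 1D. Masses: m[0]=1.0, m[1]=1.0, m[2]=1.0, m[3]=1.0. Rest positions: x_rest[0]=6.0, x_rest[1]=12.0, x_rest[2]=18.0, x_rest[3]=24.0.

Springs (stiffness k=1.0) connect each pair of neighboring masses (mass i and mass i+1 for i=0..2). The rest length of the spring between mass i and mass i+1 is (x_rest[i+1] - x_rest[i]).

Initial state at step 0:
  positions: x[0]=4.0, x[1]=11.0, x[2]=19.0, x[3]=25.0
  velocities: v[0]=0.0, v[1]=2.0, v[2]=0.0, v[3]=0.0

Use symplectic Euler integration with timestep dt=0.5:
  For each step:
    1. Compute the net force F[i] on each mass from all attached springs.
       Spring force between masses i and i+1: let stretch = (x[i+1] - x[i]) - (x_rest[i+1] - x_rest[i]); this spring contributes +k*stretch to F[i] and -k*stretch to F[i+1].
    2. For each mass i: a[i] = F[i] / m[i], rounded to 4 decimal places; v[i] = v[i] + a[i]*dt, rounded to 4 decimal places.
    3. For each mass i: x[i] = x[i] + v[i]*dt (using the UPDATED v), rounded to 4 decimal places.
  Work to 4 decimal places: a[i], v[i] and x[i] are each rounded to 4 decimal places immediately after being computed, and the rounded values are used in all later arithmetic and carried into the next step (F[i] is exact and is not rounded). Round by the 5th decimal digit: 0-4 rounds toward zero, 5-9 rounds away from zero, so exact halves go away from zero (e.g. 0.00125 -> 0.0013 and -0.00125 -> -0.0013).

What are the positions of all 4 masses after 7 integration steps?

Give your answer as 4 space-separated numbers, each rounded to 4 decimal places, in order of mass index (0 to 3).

Answer: 9.4963 14.0709 18.5662 23.8675

Derivation:
Step 0: x=[4.0000 11.0000 19.0000 25.0000] v=[0.0000 2.0000 0.0000 0.0000]
Step 1: x=[4.2500 12.2500 18.5000 25.0000] v=[0.5000 2.5000 -1.0000 0.0000]
Step 2: x=[5.0000 13.0625 18.0625 24.8750] v=[1.5000 1.6250 -0.8750 -0.2500]
Step 3: x=[6.2657 13.1094 18.0782 24.5469] v=[2.5313 0.0938 0.0313 -0.6563]
Step 4: x=[7.7423 12.6876 18.4689 24.1016] v=[2.9532 -0.8437 0.7813 -0.8907]
Step 5: x=[8.9553 12.4748 18.8224 23.7481] v=[2.4259 -0.4257 0.7070 -0.7071]
Step 6: x=[9.5482 12.9690 18.8204 23.6631] v=[1.1857 0.9884 -0.0040 -0.1700]
Step 7: x=[9.4963 14.0709 18.5662 23.8675] v=[-0.1039 2.2037 -0.5084 0.4087]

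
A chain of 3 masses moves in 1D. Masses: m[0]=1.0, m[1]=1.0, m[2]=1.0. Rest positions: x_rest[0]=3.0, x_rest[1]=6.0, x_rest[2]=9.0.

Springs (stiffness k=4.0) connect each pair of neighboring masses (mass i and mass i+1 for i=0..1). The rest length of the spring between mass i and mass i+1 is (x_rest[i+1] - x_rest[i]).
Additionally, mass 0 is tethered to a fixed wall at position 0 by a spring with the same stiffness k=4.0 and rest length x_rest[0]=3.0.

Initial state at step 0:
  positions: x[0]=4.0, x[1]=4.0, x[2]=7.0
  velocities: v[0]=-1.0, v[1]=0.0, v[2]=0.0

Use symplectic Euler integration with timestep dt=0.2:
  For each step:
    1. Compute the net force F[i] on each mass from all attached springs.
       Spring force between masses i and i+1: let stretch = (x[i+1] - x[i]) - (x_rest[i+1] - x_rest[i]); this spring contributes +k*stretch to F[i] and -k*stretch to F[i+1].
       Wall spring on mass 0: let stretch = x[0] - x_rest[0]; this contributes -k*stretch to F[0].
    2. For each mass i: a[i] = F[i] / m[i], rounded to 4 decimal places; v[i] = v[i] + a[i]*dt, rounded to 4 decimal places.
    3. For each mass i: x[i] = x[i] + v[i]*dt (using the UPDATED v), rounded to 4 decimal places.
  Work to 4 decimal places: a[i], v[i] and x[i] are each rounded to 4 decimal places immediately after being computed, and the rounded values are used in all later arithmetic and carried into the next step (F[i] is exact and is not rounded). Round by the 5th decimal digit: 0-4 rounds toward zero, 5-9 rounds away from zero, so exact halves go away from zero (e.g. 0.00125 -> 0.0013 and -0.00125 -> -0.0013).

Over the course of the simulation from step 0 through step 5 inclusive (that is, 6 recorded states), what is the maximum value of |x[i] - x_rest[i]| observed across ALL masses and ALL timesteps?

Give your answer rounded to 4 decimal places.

Step 0: x=[4.0000 4.0000 7.0000] v=[-1.0000 0.0000 0.0000]
Step 1: x=[3.1600 4.4800 7.0000] v=[-4.2000 2.4000 0.0000]
Step 2: x=[2.0256 5.1520 7.0768] v=[-5.6720 3.3600 0.3840]
Step 3: x=[1.0673 5.6317 7.3256] v=[-4.7914 2.3987 1.2442]
Step 4: x=[0.6686 5.6522 7.7834] v=[-1.9937 0.1023 2.2891]
Step 5: x=[0.9603 5.2163 8.3802] v=[1.4583 -2.1796 2.9841]
Max displacement = 2.3314

Answer: 2.3314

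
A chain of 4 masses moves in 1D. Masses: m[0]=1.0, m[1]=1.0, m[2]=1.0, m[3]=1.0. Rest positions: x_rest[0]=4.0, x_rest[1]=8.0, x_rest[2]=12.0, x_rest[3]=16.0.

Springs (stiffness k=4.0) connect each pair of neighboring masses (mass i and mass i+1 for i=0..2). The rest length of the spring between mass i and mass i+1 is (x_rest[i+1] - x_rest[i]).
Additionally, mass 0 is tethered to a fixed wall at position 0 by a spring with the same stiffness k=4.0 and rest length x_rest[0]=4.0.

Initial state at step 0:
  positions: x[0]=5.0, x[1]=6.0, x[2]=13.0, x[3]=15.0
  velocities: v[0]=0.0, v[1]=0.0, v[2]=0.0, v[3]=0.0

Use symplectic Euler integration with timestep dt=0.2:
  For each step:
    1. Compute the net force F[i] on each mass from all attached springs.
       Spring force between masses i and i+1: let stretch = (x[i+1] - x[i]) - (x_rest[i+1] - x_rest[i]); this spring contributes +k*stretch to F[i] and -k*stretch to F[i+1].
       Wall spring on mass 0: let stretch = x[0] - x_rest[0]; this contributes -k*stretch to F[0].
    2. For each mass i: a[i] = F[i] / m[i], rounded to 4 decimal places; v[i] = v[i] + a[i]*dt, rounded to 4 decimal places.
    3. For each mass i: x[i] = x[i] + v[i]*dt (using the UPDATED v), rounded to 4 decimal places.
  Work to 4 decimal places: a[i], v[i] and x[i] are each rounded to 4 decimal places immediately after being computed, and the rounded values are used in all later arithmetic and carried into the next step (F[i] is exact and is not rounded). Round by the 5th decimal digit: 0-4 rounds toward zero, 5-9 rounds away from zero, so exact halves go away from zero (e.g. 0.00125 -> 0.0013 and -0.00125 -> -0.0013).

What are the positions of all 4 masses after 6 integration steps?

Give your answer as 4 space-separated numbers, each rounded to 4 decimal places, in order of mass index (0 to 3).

Answer: 4.1993 7.2994 12.2508 15.4986

Derivation:
Step 0: x=[5.0000 6.0000 13.0000 15.0000] v=[0.0000 0.0000 0.0000 0.0000]
Step 1: x=[4.3600 6.9600 12.2000 15.3200] v=[-3.2000 4.8000 -4.0000 1.6000]
Step 2: x=[3.4384 8.3424 11.0608 15.7808] v=[-4.6080 6.9120 -5.6960 2.3040]
Step 3: x=[2.7513 9.3751 10.2419 16.1264] v=[-3.4355 5.1635 -4.0947 1.7280]
Step 4: x=[2.6838 9.4867 10.2258 16.1705] v=[-0.3375 0.5579 -0.0805 0.2204]
Step 5: x=[3.2754 8.6281 11.0426 15.9034] v=[2.9578 -4.2931 4.0840 -1.3354]
Step 6: x=[4.1993 7.2994 12.2508 15.4986] v=[4.6196 -6.6437 6.0410 -2.0240]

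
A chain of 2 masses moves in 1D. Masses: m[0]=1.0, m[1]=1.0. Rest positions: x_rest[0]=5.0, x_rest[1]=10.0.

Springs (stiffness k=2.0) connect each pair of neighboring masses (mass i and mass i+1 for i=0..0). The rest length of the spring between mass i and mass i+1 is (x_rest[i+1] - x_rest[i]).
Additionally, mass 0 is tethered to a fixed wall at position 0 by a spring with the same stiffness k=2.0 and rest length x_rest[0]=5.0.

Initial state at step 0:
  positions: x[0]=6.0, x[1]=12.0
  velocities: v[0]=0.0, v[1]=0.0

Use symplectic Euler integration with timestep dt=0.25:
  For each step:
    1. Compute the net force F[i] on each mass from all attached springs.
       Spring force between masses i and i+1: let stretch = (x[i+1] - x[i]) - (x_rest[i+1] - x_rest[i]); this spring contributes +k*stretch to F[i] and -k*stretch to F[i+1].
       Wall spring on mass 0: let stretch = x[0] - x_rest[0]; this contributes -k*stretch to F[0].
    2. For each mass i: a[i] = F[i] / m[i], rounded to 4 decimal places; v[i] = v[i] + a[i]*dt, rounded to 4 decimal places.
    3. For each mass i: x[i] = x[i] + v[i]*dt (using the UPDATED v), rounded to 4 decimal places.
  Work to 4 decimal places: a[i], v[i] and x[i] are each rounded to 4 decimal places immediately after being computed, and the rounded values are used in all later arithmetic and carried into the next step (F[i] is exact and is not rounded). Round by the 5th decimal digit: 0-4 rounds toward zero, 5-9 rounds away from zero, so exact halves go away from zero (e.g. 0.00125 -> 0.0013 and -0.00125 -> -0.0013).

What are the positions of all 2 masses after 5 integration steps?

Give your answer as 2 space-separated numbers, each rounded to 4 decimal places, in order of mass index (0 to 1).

Answer: 5.6002 10.5732

Derivation:
Step 0: x=[6.0000 12.0000] v=[0.0000 0.0000]
Step 1: x=[6.0000 11.8750] v=[0.0000 -0.5000]
Step 2: x=[5.9844 11.6406] v=[-0.0625 -0.9375]
Step 3: x=[5.9278 11.3242] v=[-0.2266 -1.2656]
Step 4: x=[5.8047 10.9583] v=[-0.4923 -1.4638]
Step 5: x=[5.6002 10.5732] v=[-0.8179 -1.5406]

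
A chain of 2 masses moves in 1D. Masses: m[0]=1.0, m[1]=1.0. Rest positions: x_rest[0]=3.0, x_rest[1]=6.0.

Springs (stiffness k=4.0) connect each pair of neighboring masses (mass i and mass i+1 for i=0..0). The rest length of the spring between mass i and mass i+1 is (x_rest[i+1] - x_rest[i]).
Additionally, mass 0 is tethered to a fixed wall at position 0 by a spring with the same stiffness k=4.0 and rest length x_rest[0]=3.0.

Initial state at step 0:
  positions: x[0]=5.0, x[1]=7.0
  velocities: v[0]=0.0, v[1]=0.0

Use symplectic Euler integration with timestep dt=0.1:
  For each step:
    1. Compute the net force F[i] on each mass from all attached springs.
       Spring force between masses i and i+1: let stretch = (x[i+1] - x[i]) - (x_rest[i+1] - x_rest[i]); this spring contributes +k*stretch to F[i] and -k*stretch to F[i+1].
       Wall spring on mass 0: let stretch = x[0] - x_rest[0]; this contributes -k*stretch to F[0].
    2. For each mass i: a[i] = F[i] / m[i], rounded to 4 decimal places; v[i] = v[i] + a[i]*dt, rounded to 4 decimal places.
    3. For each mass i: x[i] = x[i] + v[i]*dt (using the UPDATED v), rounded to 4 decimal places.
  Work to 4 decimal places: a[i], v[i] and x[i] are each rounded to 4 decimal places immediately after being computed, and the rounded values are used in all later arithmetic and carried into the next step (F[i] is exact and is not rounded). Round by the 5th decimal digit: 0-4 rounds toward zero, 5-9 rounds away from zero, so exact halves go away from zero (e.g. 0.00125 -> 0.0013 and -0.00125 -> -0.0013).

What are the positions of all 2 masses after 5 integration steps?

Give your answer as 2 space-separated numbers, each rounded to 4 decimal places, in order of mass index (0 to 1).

Answer: 3.5609 7.3951

Derivation:
Step 0: x=[5.0000 7.0000] v=[0.0000 0.0000]
Step 1: x=[4.8800 7.0400] v=[-1.2000 0.4000]
Step 2: x=[4.6512 7.1136] v=[-2.2880 0.7360]
Step 3: x=[4.3349 7.2087] v=[-3.1635 0.9510]
Step 4: x=[3.9601 7.3089] v=[-3.7479 1.0015]
Step 5: x=[3.5609 7.3951] v=[-3.9924 0.8620]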